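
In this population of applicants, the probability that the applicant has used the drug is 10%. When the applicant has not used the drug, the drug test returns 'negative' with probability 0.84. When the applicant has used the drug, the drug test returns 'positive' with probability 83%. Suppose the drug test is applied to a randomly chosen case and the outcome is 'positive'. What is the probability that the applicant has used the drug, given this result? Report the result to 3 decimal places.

Let H be the event that the applicant has used the drug. P(H) = 0.1, so P(¬H) = 0.9. With E the 'positive' result, P(E|H) = 0.83 and P(E|¬H) = 0.16.
P(E) = 0.83·0.1 + 0.16·0.9 = 0.083000 + 0.14400 = 0.22700.
By Bayes' theorem, P(H|E) = 0.083000 / 0.22700 = 0.366.

P(H | E) ≈ 0.366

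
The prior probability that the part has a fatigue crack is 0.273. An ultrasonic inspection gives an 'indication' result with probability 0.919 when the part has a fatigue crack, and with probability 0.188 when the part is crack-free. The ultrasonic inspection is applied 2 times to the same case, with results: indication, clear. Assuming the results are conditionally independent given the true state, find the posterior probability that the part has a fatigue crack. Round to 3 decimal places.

Posterior P(H) ≈ 0.155

Let H be the event that the part has a fatigue crack; start with P(H) = 0.273. P('indication'|H) = 0.919, P('indication'|¬H) = 0.188.
Update on result 1 ('indication'): P(H) ← 0.919·0.2730 / (0.919·0.2730 + 0.188·0.7270) = 0.25089/0.38756 = 0.6473.
Update on result 2 ('clear'): P(H) ← 0.081·0.6473 / (0.081·0.6473 + 0.812·0.3527) = 0.052435/0.33879 = 0.1548.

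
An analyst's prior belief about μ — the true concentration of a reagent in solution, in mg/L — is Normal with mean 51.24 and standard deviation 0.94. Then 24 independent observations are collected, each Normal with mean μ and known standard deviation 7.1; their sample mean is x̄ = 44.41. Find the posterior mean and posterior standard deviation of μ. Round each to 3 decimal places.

Posterior mean ≈ 49.218; posterior SD ≈ 0.789

Prior precision 1/τ₀² = 1/0.94² = 1.13173; data precision n/σ² = 24/7.1² = 0.476096.
Posterior precision = 1.13173 + 0.476096 = 1.60783, giving posterior SD = 1/√1.60783 = 0.789.
Posterior mean = (1.13173·51.24 + 0.476096·44.41) / 1.60783 = 49.218.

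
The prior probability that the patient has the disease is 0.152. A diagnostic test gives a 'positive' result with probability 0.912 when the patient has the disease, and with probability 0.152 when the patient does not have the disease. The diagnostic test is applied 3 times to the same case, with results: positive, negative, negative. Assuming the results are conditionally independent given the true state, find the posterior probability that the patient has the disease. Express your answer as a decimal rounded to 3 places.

Let H be the event that the patient has the disease; start with P(H) = 0.152. P('positive'|H) = 0.912, P('positive'|¬H) = 0.152.
Update on result 1 ('positive'): P(H) ← 0.912·0.1520 / (0.912·0.1520 + 0.152·0.8480) = 0.13862/0.26752 = 0.5182.
Update on result 2 ('negative'): P(H) ← 0.088·0.5182 / (0.088·0.5182 + 0.848·0.4818) = 0.045600/0.45418 = 0.1004.
Update on result 3 ('negative'): P(H) ← 0.088·0.1004 / (0.088·0.1004 + 0.848·0.8996) = 0.0088352/0.77170 = 0.0114.

Posterior P(H) ≈ 0.011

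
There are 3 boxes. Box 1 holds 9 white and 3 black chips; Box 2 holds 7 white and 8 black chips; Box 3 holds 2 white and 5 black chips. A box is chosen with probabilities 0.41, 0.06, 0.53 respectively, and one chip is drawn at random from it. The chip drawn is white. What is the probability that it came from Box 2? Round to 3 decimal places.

P(white|Box 1) = 0.75; P(white|Box 2) = 0.4667; P(white|Box 3) = 0.2857.
Prior × likelihood for each source: 0.41·0.75=0.3075, 0.06·0.4667=0.02800, 0.53·0.2857=0.1514. Summing gives P(white) = 0.48693.
P(Box 2 | white) = 0.02800 / 0.48693 = 0.058.

Posterior probability ≈ 0.058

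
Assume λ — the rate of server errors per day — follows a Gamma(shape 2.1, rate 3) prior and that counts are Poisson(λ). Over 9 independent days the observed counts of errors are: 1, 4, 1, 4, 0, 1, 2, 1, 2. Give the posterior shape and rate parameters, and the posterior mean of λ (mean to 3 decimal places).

Posterior: Gamma(shape=18.1, rate=12); mean ≈ 1.508

The Poisson likelihood adds the total count to the shape and the number of exposure periods to the rate. Here ∑xᵢ = 16 and n = 9, so shape 2.1→18.1 and rate 3→12.
Posterior mean = shape/rate = 18.1/12 = 1.508.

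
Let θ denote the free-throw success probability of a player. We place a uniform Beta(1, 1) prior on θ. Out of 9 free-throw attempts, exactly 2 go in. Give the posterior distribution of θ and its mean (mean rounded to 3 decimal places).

Posterior: Beta(3, 8); mean ≈ 0.273

Observing 2 successes and 7 failures updates Beta(1, 1) by adding the success and failure counts to the two shape parameters: α = 1+2 = 3, β = 1+7 = 8.
E[θ | data] = 3/(3+8) = 0.273.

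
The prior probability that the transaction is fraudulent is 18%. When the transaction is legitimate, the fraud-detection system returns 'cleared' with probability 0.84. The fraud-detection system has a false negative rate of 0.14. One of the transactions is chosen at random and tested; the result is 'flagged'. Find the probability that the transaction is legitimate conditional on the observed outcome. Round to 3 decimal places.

Let H be the event that the transaction is fraudulent. P(H) = 0.18, so P(¬H) = 0.82. With E the 'flagged' result, P(E|H) = 0.86 and P(E|¬H) = 0.16.
P(E) = 0.86·0.18 + 0.16·0.82 = 0.15480 + 0.13120 = 0.28600.
By Bayes' theorem, P(H|E) = 0.15480 / 0.28600 = 0.541. Hence P(¬H|E) = 1 − 0.541 = 0.459.

P(¬H | E) ≈ 0.459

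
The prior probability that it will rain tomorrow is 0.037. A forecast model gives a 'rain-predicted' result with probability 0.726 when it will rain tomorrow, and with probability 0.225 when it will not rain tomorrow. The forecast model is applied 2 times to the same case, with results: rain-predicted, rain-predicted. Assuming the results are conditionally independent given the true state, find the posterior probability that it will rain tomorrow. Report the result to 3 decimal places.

Let H be the event that it will rain tomorrow; start with P(H) = 0.037. P('rain-predicted'|H) = 0.726, P('rain-predicted'|¬H) = 0.225.
Update on result 1 ('rain-predicted'): P(H) ← 0.726·0.0370 / (0.726·0.0370 + 0.225·0.9630) = 0.026862/0.24354 = 0.1103.
Update on result 2 ('rain-predicted'): P(H) ← 0.726·0.1103 / (0.726·0.1103 + 0.225·0.8897) = 0.080077/0.28026 = 0.2857.

Posterior P(H) ≈ 0.286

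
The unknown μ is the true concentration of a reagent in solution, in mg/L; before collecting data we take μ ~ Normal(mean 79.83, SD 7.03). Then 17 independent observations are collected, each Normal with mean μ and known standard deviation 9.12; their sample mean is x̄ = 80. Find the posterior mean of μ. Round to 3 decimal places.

Posterior mean ≈ 79.985

Prior precision 1/τ₀² = 1/7.03² = 0.0202344; data precision n/σ² = 17/9.12² = 0.204390.
Posterior precision = 0.0202344 + 0.204390 = 0.224624.
Posterior mean = (0.0202344·79.83 + 0.204390·80) / 0.224624 = 79.985.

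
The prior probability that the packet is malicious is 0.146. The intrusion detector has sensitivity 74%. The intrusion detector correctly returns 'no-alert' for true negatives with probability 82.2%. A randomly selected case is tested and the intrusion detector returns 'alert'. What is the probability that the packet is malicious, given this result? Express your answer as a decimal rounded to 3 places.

Write H for 'the packet is malicious'. Prior odds H:¬H = 0.146/0.854 = 0.17096. For the 'alert' outcome, the likelihood ratio is 0.74/0.178 = 4.1573.
Posterior odds = 0.17096 × 4.1573 = 0.71073, so P(H|E) = 0.71073/(1+0.71073) = 0.415.

P(H | E) ≈ 0.415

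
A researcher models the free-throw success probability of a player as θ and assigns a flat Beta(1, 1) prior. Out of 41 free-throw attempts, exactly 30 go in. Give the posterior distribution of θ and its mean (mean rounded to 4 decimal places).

Posterior: Beta(31, 12); mean ≈ 0.7209

Observing 30 successes and 11 failures updates Beta(1, 1) by adding the success and failure counts to the two shape parameters: α = 1+30 = 31, β = 1+11 = 12.
E[θ | data] = 31/(31+12) = 0.7209.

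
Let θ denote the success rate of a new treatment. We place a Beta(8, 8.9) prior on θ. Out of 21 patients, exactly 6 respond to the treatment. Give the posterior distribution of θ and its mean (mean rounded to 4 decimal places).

Observing 6 successes and 15 failures updates Beta(8, 8.9) by adding the success and failure counts to the two shape parameters: α = 8+6 = 14, β = 8.9+15 = 23.9.
E[θ | data] = 14/(14+23.9) = 0.3694.

Posterior: Beta(14, 23.9); mean ≈ 0.3694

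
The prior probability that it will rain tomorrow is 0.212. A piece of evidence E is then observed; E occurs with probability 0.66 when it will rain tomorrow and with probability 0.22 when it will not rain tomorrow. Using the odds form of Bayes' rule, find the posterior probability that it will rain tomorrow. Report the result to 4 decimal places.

Posterior probability ≈ 0.4466

Prior odds = 0.212/(1−0.212) = 0.26904. In log-odds, ln(0.26904) = -1.3129.
Add log likelihood ratio: ln(3.0000) = 1.0986.
Posterior log-odds = -0.21430, so posterior odds = exp(-0.21430) = 0.80711. Converting, P(H|E) = 0.80711/1.8071 = 0.4466.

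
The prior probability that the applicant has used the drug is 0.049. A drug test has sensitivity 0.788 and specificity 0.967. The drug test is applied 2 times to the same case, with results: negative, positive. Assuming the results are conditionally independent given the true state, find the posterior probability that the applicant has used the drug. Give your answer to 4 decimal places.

Posterior P(H) ≈ 0.2124

Let H be the event that the applicant has used the drug; start with P(H) = 0.049. P('positive'|H) = 0.788, P('positive'|¬H) = 0.033.
Update on result 1 ('negative'): P(H) ← 0.212·0.0490 / (0.212·0.0490 + 0.967·0.9510) = 0.010388/0.93000 = 0.0112.
Update on result 2 ('positive'): P(H) ← 0.788·0.0112 / (0.788·0.0112 + 0.033·0.9888) = 0.0088018/0.041433 = 0.2124.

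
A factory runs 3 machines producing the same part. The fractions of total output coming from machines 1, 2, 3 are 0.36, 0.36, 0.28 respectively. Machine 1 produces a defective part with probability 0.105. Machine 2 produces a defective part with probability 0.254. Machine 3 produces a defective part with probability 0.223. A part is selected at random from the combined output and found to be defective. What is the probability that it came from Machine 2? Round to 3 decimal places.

Posterior probability ≈ 0.477

Tabulate prior·likelihood by source: [1] prior 0.36, lik 0.105, product 0.03780; [2] prior 0.36, lik 0.254, product 0.09144; [3] prior 0.28, lik 0.223, product 0.06244.
Normalizing constant = 0.19168; the posterior for Machine 2 is its product over the sum, 0.09144/0.19168 = 0.477.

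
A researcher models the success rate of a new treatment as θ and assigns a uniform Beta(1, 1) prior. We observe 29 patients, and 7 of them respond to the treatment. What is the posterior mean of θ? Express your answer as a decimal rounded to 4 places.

Posterior mean ≈ 0.2581

The binomial likelihood is conjugate to the Beta prior: with 7 successes and 22 failures, the posterior is Beta(1+7, 1+22) = Beta(8, 23).
E[θ | data] = 8/(8+23) = 0.2581.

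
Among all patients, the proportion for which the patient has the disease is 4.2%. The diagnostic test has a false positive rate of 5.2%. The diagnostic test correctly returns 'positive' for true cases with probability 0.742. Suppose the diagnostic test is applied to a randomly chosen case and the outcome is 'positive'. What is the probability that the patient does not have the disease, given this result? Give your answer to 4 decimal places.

P(¬H | E) ≈ 0.6152

Let H be the event that the patient has the disease. P(H) = 0.042, so P(¬H) = 0.958. With E the 'positive' result, P(E|H) = 0.742 and P(E|¬H) = 0.052.
P(E) = 0.742·0.042 + 0.052·0.958 = 0.031164 + 0.049816 = 0.080980.
By Bayes' theorem, P(H|E) = 0.031164 / 0.080980 = 0.3848. Hence P(¬H|E) = 1 − 0.3848 = 0.6152.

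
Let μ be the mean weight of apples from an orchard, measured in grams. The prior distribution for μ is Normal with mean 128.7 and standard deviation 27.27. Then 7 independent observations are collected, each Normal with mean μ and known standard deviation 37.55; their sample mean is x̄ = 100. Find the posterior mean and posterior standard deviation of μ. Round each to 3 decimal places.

Posterior mean ≈ 106.117; posterior SD ≈ 12.590

Prior precision 1/τ₀² = 1/27.27² = 0.00134471; data precision n/σ² = 7/37.55² = 0.00496453.
Posterior precision = 0.00134471 + 0.00496453 = 0.00630924, giving posterior SD = 1/√0.00630924 = 12.590.
Posterior mean = (0.00134471·128.7 + 0.00496453·100) / 0.00630924 = 106.117.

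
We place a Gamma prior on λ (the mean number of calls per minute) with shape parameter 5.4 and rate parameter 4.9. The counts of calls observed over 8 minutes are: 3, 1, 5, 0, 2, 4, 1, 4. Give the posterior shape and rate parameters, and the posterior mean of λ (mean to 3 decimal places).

Total count ∑xᵢ = 20 over n = 8 minutes.
Gamma is conjugate to the Poisson likelihood: posterior is Gamma(shape = 5.4+20 = 25.4, rate = 4.9+8 = 12.9).
Posterior mean = shape/rate = 25.4/12.9 = 1.969.

Posterior: Gamma(shape=25.4, rate=12.9); mean ≈ 1.969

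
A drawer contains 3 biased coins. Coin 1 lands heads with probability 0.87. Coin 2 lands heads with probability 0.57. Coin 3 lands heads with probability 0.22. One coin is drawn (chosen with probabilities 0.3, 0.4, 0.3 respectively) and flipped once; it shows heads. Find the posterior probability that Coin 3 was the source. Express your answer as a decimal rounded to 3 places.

Posterior probability ≈ 0.119

P(heads|C1) = 0.87; P(heads|C2) = 0.57; P(heads|C3) = 0.22.
Prior × likelihood for each source: 0.3·0.87=0.2610, 0.4·0.57=0.2280, 0.3·0.22=0.06600. Summing gives P(heads) = 0.55500.
P(Coin 3 | heads) = 0.06600 / 0.55500 = 0.119.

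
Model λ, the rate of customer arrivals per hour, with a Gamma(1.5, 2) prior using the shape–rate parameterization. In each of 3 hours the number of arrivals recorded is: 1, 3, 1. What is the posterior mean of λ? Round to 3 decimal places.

Total count ∑xᵢ = 5 over n = 3 hours.
Gamma is conjugate to the Poisson likelihood: posterior is Gamma(shape = 1.5+5 = 6.5, rate = 2+3 = 5).
Posterior mean = shape/rate = 6.5/5 = 1.300.

Posterior mean ≈ 1.300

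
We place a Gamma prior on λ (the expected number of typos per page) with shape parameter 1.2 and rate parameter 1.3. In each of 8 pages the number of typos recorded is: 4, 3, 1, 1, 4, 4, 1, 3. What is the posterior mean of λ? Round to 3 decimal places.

Posterior mean ≈ 2.387

The Poisson likelihood adds the total count to the shape and the number of exposure periods to the rate. Here ∑xᵢ = 21 and n = 8, so shape 1.2→22.2 and rate 1.3→9.3.
Posterior mean = shape/rate = 22.2/9.3 = 2.387.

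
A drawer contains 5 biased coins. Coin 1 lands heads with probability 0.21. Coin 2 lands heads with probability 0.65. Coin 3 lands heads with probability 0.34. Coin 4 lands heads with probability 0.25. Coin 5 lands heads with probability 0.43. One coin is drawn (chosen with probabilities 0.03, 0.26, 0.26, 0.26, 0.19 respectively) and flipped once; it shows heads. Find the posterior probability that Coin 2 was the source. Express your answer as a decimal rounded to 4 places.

Tabulate prior·likelihood by source: [1] prior 0.03, lik 0.21, product 0.006300; [2] prior 0.26, lik 0.65, product 0.1690; [3] prior 0.26, lik 0.34, product 0.08840; [4] prior 0.26, lik 0.25, product 0.06500; [5] prior 0.19, lik 0.43, product 0.08170.
Normalizing constant = 0.41040; the posterior for Coin 2 is its product over the sum, 0.1690/0.41040 = 0.4118.

Posterior probability ≈ 0.4118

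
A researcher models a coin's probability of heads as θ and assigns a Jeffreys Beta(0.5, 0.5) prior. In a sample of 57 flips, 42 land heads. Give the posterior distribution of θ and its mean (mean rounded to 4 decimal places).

The binomial likelihood is conjugate to the Beta prior: with 42 successes and 15 failures, the posterior is Beta(0.5+42, 0.5+15) = Beta(42.5, 15.5).
E[θ | data] = 42.5/(42.5+15.5) = 0.7328.

Posterior: Beta(42.5, 15.5); mean ≈ 0.7328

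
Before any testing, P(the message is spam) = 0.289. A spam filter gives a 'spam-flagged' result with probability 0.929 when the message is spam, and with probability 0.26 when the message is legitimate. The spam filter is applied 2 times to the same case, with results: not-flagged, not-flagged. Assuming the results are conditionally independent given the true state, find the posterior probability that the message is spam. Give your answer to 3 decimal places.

With H the event that the message is spam, the joint likelihood of the observed sequence is P(data|H) = 0.071·0.071 = 0.0050410 and P(data|¬H) = 0.74·0.74 = 0.54760.
Bayes: P(H|data) = 0.289·0.0050410 / (0.289·0.0050410 + 0.711·0.54760) = 0.0014568/0.39080 = 0.0037.

Posterior P(H) ≈ 0.004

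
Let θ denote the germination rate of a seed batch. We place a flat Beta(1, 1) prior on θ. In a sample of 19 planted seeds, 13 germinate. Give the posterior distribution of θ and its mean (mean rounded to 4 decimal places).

Posterior: Beta(14, 7); mean ≈ 0.6667

Observing 13 successes and 6 failures updates Beta(1, 1) by adding the success and failure counts to the two shape parameters: α = 1+13 = 14, β = 1+6 = 7.
Posterior mean = α/(α+β) = 14/21 = 0.6667.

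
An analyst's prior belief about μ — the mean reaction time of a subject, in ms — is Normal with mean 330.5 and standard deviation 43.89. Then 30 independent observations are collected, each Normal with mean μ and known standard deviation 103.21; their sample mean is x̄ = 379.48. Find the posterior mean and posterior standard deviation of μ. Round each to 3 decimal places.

Prior precision 1/τ₀² = 1/43.89² = 0.00051912; data precision n/σ² = 30/103.21² = 0.00281629.
Posterior precision = 0.00051912 + 0.00281629 = 0.00333541, giving posterior SD = 1/√0.00333541 = 17.315.
Posterior mean = (0.00051912·330.5 + 0.00281629·379.48) / 0.00333541 = 371.857.

Posterior mean ≈ 371.857; posterior SD ≈ 17.315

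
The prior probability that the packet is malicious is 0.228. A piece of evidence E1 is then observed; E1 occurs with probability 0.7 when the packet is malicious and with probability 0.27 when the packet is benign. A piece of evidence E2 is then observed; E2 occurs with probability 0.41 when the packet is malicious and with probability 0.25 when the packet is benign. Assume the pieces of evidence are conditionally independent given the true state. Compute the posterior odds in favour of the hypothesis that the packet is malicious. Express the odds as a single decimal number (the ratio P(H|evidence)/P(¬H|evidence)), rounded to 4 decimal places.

Posterior odds ≈ 1.2557

Prior odds = 0.228/(1−0.228) = 0.29534. In log-odds, ln(0.29534) = -1.2196.
Add log likelihood ratios: ln(2.5926) + ln(1.6400) = 1.4474.
Posterior log-odds = 0.22772, so posterior odds = exp(0.22772) = 1.2557.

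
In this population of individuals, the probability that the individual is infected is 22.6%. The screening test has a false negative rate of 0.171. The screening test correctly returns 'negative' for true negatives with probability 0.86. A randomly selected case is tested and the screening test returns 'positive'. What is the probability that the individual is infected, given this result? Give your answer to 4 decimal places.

P(H | E) ≈ 0.6336

Let H be the event that the individual is infected. P(H) = 0.226, so P(¬H) = 0.774. With E the 'positive' result, P(E|H) = 0.829 and P(E|¬H) = 0.14.
P(E) = 0.829·0.226 + 0.14·0.774 = 0.18735 + 0.10836 = 0.29571.
By Bayes' theorem, P(H|E) = 0.18735 / 0.29571 = 0.6336.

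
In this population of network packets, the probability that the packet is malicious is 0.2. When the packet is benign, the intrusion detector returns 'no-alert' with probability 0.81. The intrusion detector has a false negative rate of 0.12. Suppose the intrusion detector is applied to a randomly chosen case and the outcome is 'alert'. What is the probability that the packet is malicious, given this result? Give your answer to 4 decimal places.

Write H for 'the packet is malicious'. Prior odds H:¬H = 0.2/0.8 = 0.25000. For the 'alert' outcome, the likelihood ratio is 0.88/0.19 = 4.6316.
Posterior odds = 0.25000 × 4.6316 = 1.1579, so P(H|E) = 1.1579/(1+1.1579) = 0.5366.

P(H | E) ≈ 0.5366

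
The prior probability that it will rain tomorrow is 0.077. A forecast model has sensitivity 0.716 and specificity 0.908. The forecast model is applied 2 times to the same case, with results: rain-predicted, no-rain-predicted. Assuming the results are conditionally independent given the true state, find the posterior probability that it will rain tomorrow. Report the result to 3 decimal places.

With H the event that it will rain tomorrow, the joint likelihood of the observed sequence is P(data|H) = 0.716·0.284 = 0.20334 and P(data|¬H) = 0.092·0.908 = 0.083536.
Bayes: P(H|data) = 0.077·0.20334 / (0.077·0.20334 + 0.923·0.083536) = 0.015657/0.092761 = 0.1688.

Posterior P(H) ≈ 0.169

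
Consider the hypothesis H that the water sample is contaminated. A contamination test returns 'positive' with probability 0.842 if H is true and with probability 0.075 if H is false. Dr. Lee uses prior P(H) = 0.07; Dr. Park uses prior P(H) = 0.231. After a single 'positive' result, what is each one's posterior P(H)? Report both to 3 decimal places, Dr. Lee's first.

The likelihood ratio for a 'positive' result is 0.842/0.075 = 11.227.
Dr. Lee: prior odds 0.07/0.93 = 0.075269; posterior odds 0.84502; posterior probability 0.458.
Dr. Park: prior odds 0.231/0.769 = 0.30039; posterior odds 3.3724; posterior probability 0.771.

Dr. Lee: 0.458; Dr. Park: 0.771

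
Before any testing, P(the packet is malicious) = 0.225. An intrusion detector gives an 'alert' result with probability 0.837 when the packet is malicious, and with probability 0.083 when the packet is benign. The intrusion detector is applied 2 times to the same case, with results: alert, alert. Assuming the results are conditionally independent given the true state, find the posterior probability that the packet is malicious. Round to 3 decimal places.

Let H be the event that the packet is malicious; start with P(H) = 0.225. P('alert'|H) = 0.837, P('alert'|¬H) = 0.083.
Update on result 1 ('alert'): P(H) ← 0.837·0.2250 / (0.837·0.2250 + 0.083·0.7750) = 0.18832/0.25265 = 0.7454.
Update on result 2 ('alert'): P(H) ← 0.837·0.7454 / (0.837·0.7454 + 0.083·0.2546) = 0.62390/0.64503 = 0.9672.

Posterior P(H) ≈ 0.967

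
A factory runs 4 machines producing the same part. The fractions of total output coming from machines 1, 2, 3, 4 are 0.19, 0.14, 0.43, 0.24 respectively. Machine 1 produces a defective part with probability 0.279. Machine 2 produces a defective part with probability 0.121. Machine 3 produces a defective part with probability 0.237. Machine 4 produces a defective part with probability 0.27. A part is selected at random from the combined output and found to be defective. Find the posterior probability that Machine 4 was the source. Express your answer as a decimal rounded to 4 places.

Posterior probability ≈ 0.2738

Tabulate prior·likelihood by source: [1] prior 0.19, lik 0.279, product 0.05301; [2] prior 0.14, lik 0.121, product 0.01694; [3] prior 0.43, lik 0.237, product 0.1019; [4] prior 0.24, lik 0.27, product 0.06480.
Normalizing constant = 0.23666; the posterior for Machine 4 is its product over the sum, 0.06480/0.23666 = 0.2738.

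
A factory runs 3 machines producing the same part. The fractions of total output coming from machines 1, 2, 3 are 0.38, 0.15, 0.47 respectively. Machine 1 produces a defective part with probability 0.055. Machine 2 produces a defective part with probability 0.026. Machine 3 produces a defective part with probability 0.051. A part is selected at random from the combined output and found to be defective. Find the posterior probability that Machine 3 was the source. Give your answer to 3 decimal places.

Posterior probability ≈ 0.491

Tabulate prior·likelihood by source: [1] prior 0.38, lik 0.055, product 0.02090; [2] prior 0.15, lik 0.026, product 0.003900; [3] prior 0.47, lik 0.051, product 0.02397.
Normalizing constant = 0.048770; the posterior for Machine 3 is its product over the sum, 0.02397/0.048770 = 0.491.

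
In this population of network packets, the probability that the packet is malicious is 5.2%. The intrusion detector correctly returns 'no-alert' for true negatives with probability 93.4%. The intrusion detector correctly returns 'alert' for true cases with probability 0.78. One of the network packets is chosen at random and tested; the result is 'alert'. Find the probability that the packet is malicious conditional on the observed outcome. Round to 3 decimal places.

P(H | E) ≈ 0.393

Let H be the event that the packet is malicious. P(H) = 0.052, so P(¬H) = 0.948. With E the 'alert' result, P(E|H) = 0.78 and P(E|¬H) = 0.066.
P(E) = 0.78·0.052 + 0.066·0.948 = 0.040560 + 0.062568 = 0.10313.
By Bayes' theorem, P(H|E) = 0.040560 / 0.10313 = 0.393.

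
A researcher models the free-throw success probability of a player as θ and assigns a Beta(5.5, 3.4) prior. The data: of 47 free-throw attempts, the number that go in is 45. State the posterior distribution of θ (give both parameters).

Posterior: Beta(50.5, 5.4)

The binomial likelihood is conjugate to the Beta prior: with 45 successes and 2 failures, the posterior is Beta(5.5+45, 3.4+2) = Beta(50.5, 5.4).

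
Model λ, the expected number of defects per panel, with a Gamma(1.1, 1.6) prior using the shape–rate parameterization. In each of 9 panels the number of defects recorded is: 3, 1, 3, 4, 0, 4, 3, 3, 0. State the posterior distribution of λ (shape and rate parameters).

Total count ∑xᵢ = 21 over n = 9 panels.
Gamma is conjugate to the Poisson likelihood: posterior is Gamma(shape = 1.1+21 = 22.1, rate = 1.6+9 = 10.6).

Posterior: Gamma(shape=22.1, rate=10.6)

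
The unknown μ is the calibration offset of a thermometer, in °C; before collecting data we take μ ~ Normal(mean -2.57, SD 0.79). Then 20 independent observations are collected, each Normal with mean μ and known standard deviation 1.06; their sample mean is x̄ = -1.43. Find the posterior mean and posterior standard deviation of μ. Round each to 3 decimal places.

Posterior mean ≈ -1.524; posterior SD ≈ 0.227

Prior precision 1/τ₀² = 1/0.79² = 1.60231; data precision n/σ² = 20/1.06² = 17.7999.
Posterior precision = 1.60231 + 17.7999 = 19.4022, giving posterior SD = 1/√19.4022 = 0.227.
Posterior mean = (1.60231·-2.57 + 17.7999·-1.43) / 19.4022 = -1.524.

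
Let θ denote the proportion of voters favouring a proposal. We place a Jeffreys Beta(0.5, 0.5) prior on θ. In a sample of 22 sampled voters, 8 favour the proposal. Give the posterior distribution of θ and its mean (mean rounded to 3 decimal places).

The binomial likelihood is conjugate to the Beta prior: with 8 successes and 14 failures, the posterior is Beta(0.5+8, 0.5+14) = Beta(8.5, 14.5).
E[θ | data] = 8.5/(8.5+14.5) = 0.370.

Posterior: Beta(8.5, 14.5); mean ≈ 0.370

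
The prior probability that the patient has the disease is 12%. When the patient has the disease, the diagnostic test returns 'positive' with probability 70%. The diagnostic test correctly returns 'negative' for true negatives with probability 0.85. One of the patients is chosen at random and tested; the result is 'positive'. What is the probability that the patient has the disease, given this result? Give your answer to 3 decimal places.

Let H be the event that the patient has the disease. P(H) = 0.12, so P(¬H) = 0.88. With E the 'positive' result, P(E|H) = 0.7 and P(E|¬H) = 0.15.
P(E) = 0.7·0.12 + 0.15·0.88 = 0.084000 + 0.13200 = 0.21600.
By Bayes' theorem, P(H|E) = 0.084000 / 0.21600 = 0.389.

P(H | E) ≈ 0.389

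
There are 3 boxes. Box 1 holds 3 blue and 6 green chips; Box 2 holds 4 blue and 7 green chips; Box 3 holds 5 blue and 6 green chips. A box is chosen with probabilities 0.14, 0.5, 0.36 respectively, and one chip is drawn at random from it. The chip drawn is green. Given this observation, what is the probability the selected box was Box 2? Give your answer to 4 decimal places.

Tabulate prior·likelihood by source: [1] prior 0.14, lik 0.6667, product 0.09333; [2] prior 0.5, lik 0.6364, product 0.3182; [3] prior 0.36, lik 0.5455, product 0.1964.
Normalizing constant = 0.60788; the posterior for Box 2 is its product over the sum, 0.3182/0.60788 = 0.5234.

Posterior probability ≈ 0.5234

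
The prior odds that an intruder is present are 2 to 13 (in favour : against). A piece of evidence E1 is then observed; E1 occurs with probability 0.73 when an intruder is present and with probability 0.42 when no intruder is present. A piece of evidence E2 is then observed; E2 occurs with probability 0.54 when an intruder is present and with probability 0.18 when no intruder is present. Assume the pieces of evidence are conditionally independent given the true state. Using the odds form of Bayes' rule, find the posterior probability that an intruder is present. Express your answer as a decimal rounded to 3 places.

Prior odds = 2/13 = 0.15385. In log-odds, ln(0.15385) = -1.8718.
Add log likelihood ratios: ln(1.7381) + ln(3.0000) = 1.6514.
Posterior log-odds = -0.22040, so posterior odds = exp(-0.22040) = 0.80220. Converting, P(H|E) = 0.80220/1.8022 = 0.445.

Posterior probability ≈ 0.445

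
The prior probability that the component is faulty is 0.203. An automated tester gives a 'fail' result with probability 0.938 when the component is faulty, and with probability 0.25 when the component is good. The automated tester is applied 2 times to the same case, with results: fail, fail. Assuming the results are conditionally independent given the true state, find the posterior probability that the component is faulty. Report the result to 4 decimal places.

Let H be the event that the component is faulty; start with P(H) = 0.203. P('fail'|H) = 0.938, P('fail'|¬H) = 0.25.
Update on result 1 ('fail'): P(H) ← 0.938·0.2030 / (0.938·0.2030 + 0.25·0.7970) = 0.19041/0.38966 = 0.4887.
Update on result 2 ('fail'): P(H) ← 0.938·0.4887 / (0.938·0.4887 + 0.25·0.5113) = 0.45836/0.58620 = 0.7819.

Posterior P(H) ≈ 0.7819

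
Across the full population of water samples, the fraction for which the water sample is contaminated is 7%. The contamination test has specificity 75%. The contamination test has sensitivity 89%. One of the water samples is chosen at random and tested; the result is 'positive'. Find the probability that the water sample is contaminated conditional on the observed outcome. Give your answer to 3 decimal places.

P(H | E) ≈ 0.211

Let H be the event that the water sample is contaminated. P(H) = 0.07, so P(¬H) = 0.93. With E the 'positive' result, P(E|H) = 0.89 and P(E|¬H) = 0.25.
P(E) = 0.89·0.07 + 0.25·0.93 = 0.062300 + 0.23250 = 0.29480.
By Bayes' theorem, P(H|E) = 0.062300 / 0.29480 = 0.211.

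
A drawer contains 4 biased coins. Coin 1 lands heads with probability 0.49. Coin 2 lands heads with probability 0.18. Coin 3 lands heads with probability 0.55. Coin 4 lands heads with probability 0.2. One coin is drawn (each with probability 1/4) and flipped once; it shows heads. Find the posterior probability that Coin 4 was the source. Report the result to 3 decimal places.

Posterior probability ≈ 0.141

Tabulate prior·likelihood by source: [1] prior 0.25, lik 0.49, product 0.1225; [2] prior 0.25, lik 0.18, product 0.04500; [3] prior 0.25, lik 0.55, product 0.1375; [4] prior 0.25, lik 0.2, product 0.05000.
Normalizing constant = 0.35500; the posterior for Coin 4 is its product over the sum, 0.05000/0.35500 = 0.141.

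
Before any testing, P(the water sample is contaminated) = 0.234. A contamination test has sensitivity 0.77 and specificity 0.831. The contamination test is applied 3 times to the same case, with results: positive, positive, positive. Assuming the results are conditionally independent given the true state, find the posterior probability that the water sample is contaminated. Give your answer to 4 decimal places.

Posterior P(H) ≈ 0.9665

With H the event that the water sample is contaminated, the joint likelihood of the observed sequence is P(data|H) = 0.77·0.77·0.77 = 0.45653 and P(data|¬H) = 0.169·0.169·0.169 = 0.0048268.
Bayes: P(H|data) = 0.234·0.45653 / (0.234·0.45653 + 0.766·0.0048268) = 0.10683/0.11053 = 0.9665.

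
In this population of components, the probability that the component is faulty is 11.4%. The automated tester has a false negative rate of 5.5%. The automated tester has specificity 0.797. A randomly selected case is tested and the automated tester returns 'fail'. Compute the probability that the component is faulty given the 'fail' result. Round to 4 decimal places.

Let H be the event that the component is faulty. P(H) = 0.114, so P(¬H) = 0.886. With E the 'fail' result, P(E|H) = 0.945 and P(E|¬H) = 0.203.
P(E) = 0.945·0.114 + 0.203·0.886 = 0.10773 + 0.17986 = 0.28759.
By Bayes' theorem, P(H|E) = 0.10773 / 0.28759 = 0.3746.

P(H | E) ≈ 0.3746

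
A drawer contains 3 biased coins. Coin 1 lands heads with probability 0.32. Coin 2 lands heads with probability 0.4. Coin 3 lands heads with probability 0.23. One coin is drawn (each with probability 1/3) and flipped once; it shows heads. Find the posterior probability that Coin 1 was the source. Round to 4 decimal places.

Posterior probability ≈ 0.3368

Tabulate prior·likelihood by source: [1] prior 0.333333, lik 0.32, product 0.1067; [2] prior 0.333333, lik 0.4, product 0.1333; [3] prior 0.333333, lik 0.23, product 0.07667.
Normalizing constant = 0.31667; the posterior for Coin 1 is its product over the sum, 0.1067/0.31667 = 0.3368.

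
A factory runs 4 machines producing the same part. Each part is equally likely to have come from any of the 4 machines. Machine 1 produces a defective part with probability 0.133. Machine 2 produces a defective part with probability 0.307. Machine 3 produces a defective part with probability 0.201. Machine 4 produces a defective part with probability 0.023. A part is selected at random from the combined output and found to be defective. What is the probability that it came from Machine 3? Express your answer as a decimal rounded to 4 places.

Tabulate prior·likelihood by source: [1] prior 0.25, lik 0.133, product 0.03325; [2] prior 0.25, lik 0.307, product 0.07675; [3] prior 0.25, lik 0.201, product 0.05025; [4] prior 0.25, lik 0.023, product 0.005750.
Normalizing constant = 0.16600; the posterior for Machine 3 is its product over the sum, 0.05025/0.16600 = 0.3027.

Posterior probability ≈ 0.3027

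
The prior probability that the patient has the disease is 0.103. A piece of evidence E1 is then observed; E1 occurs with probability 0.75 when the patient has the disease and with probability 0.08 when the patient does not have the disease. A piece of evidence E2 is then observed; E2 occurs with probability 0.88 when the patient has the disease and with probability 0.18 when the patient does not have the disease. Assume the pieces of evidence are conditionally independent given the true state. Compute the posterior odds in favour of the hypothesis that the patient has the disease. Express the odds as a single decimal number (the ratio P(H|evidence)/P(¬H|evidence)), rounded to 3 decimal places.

Prior odds = 0.103/(1−0.103) = 0.11483.
Likelihood ratio for E1 = 0.75/0.08 = 9.3750.
Likelihood ratio for E2 = 0.88/0.18 = 4.8889.
Posterior odds = prior odds × LR₁ × LR₂ = 5.2629.

Posterior odds ≈ 5.263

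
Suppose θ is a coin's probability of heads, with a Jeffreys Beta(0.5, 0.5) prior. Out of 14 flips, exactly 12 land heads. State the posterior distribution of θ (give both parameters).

Posterior: Beta(12.5, 2.5)

The binomial likelihood is conjugate to the Beta prior: with 12 successes and 2 failures, the posterior is Beta(0.5+12, 0.5+2) = Beta(12.5, 2.5).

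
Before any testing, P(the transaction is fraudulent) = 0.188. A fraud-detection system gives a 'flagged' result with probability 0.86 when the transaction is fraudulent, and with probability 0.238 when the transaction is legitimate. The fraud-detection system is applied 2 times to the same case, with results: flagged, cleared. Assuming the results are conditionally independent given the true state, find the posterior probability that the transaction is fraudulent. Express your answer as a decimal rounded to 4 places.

Posterior P(H) ≈ 0.1332

Let H be the event that the transaction is fraudulent; start with P(H) = 0.188. P('flagged'|H) = 0.86, P('flagged'|¬H) = 0.238.
Update on result 1 ('flagged'): P(H) ← 0.86·0.1880 / (0.86·0.1880 + 0.238·0.8120) = 0.16168/0.35494 = 0.4555.
Update on result 2 ('cleared'): P(H) ← 0.14·0.4555 / (0.14·0.4555 + 0.762·0.5445) = 0.063773/0.47867 = 0.1332.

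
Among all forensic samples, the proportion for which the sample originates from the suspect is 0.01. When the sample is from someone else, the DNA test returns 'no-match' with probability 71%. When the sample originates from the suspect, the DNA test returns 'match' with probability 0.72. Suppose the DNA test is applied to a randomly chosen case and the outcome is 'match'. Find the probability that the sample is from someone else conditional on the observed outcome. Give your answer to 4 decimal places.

Let H be the event that the sample originates from the suspect. P(H) = 0.01, so P(¬H) = 0.99. With E the 'match' result, P(E|H) = 0.72 and P(E|¬H) = 0.29.
P(E) = 0.72·0.01 + 0.29·0.99 = 0.0072000 + 0.28710 = 0.29430.
By Bayes' theorem, P(H|E) = 0.0072000 / 0.29430 = 0.0245. Hence P(¬H|E) = 1 − 0.0245 = 0.9755.

P(¬H | E) ≈ 0.9755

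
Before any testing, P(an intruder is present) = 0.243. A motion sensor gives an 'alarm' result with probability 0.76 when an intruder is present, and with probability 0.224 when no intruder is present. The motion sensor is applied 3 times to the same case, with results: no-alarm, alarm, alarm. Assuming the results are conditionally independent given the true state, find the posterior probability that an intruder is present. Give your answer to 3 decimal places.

Posterior P(H) ≈ 0.533

Let H be the event that an intruder is present; start with P(H) = 0.243. P('alarm'|H) = 0.76, P('alarm'|¬H) = 0.224.
Update on result 1 ('no-alarm'): P(H) ← 0.24·0.2430 / (0.24·0.2430 + 0.776·0.7570) = 0.058320/0.64575 = 0.0903.
Update on result 2 ('alarm'): P(H) ← 0.76·0.0903 / (0.76·0.0903 + 0.224·0.9097) = 0.068638/0.27241 = 0.2520.
Update on result 3 ('alarm'): P(H) ← 0.76·0.2520 / (0.76·0.2520 + 0.224·0.7480) = 0.19150/0.35905 = 0.5333.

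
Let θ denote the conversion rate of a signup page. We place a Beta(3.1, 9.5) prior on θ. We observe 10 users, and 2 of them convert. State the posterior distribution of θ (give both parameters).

The binomial likelihood is conjugate to the Beta prior: with 2 successes and 8 failures, the posterior is Beta(3.1+2, 9.5+8) = Beta(5.1, 17.5).

Posterior: Beta(5.1, 17.5)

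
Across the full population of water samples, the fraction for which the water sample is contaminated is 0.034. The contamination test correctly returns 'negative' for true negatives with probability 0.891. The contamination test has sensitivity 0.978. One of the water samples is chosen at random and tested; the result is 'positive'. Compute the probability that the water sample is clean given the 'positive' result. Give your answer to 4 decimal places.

P(¬H | E) ≈ 0.7600

Let H be the event that the water sample is contaminated. P(H) = 0.034, so P(¬H) = 0.966. With E the 'positive' result, P(E|H) = 0.978 and P(E|¬H) = 0.109.
P(E) = 0.978·0.034 + 0.109·0.966 = 0.033252 + 0.10529 = 0.13855.
By Bayes' theorem, P(H|E) = 0.033252 / 0.13855 = 0.2400. Hence P(¬H|E) = 1 − 0.2400 = 0.7600.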